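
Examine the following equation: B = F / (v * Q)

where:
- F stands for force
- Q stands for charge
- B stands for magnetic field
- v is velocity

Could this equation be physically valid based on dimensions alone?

Yes

F (force) has dimensions [L M T^-2].
Q (charge) has dimensions [I T].
B (magnetic field) has dimensions [I^-1 M T^-2].
v (velocity) has dimensions [L T^-1].

Left side: [I^-1 M T^-2]
Right side: [I^-1 M T^-2]

Both sides have the same dimensions, so the equation is dimensionally consistent.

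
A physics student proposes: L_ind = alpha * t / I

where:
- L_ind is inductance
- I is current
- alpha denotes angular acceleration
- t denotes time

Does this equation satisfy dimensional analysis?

No

L_ind (inductance) has dimensions [I^-2 L^2 M T^-2].
I (current) has dimensions [I].
alpha (angular acceleration) has dimensions [T^-2].
t (time) has dimensions [T].

Left side: [I^-2 L^2 M T^-2]
Right side: [I^-1 T^-1]

The two sides have different dimensions, so the equation is NOT dimensionally consistent.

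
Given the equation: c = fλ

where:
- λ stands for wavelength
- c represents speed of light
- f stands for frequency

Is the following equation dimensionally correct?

Yes

λ (wavelength) has dimensions [L].
c (speed of light) has dimensions [L T^-1].
f (frequency) has dimensions [T^-1].

Left side: [L T^-1]
Right side: [L T^-1]

Both sides have the same dimensions, so the equation is dimensionally consistent.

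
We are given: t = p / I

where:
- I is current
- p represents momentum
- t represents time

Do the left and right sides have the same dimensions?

No

I (current) has dimensions [I].
p (momentum) has dimensions [L M T^-1].
t (time) has dimensions [T].

Left side: [T]
Right side: [I^-1 L M T^-1]

The two sides have different dimensions, so the equation is NOT dimensionally consistent.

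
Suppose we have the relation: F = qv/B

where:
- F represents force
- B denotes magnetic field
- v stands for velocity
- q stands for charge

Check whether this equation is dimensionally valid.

No

F (force) has dimensions [L M T^-2].
B (magnetic field) has dimensions [I^-1 M T^-2].
v (velocity) has dimensions [L T^-1].
q (charge) has dimensions [I T].

Left side: [L M T^-2]
Right side: [I^2 L M^-1 T^2]

The two sides have different dimensions, so the equation is NOT dimensionally consistent.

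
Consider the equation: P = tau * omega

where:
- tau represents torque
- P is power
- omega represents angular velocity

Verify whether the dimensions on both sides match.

Yes

tau (torque) has dimensions [L^2 M T^-2].
P (power) has dimensions [L^2 M T^-3].
omega (angular velocity) has dimensions [T^-1].

Left side: [L^2 M T^-3]
Right side: [L^2 M T^-3]

Both sides have the same dimensions, so the equation is dimensionally consistent.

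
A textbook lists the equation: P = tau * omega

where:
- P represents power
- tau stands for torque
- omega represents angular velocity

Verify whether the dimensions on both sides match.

Yes

P (power) has dimensions [L^2 M T^-3].
tau (torque) has dimensions [L^2 M T^-2].
omega (angular velocity) has dimensions [T^-1].

Left side: [L^2 M T^-3]
Right side: [L^2 M T^-3]

Both sides have the same dimensions, so the equation is dimensionally consistent.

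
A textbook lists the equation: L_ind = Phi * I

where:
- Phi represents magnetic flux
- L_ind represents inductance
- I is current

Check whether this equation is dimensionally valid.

No

Phi (magnetic flux) has dimensions [I^-1 L^2 M T^-2].
L_ind (inductance) has dimensions [I^-2 L^2 M T^-2].
I (current) has dimensions [I].

Left side: [I^-2 L^2 M T^-2]
Right side: [L^2 M T^-2]

The two sides have different dimensions, so the equation is NOT dimensionally consistent.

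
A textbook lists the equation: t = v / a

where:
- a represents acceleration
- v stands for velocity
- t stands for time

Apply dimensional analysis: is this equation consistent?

Yes

a (acceleration) has dimensions [L T^-2].
v (velocity) has dimensions [L T^-1].
t (time) has dimensions [T].

Left side: [T]
Right side: [T]

Both sides have the same dimensions, so the equation is dimensionally consistent.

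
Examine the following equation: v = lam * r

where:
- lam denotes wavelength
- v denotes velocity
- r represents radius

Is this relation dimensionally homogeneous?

No

lam (wavelength) has dimensions [L].
v (velocity) has dimensions [L T^-1].
r (radius) has dimensions [L].

Left side: [L T^-1]
Right side: [L^2]

The two sides have different dimensions, so the equation is NOT dimensionally consistent.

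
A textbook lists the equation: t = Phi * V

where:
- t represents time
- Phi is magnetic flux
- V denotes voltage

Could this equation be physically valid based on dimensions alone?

No

t (time) has dimensions [T].
Phi (magnetic flux) has dimensions [I^-1 L^2 M T^-2].
V (voltage) has dimensions [I^-1 L^2 M T^-3].

Left side: [T]
Right side: [I^-2 L^4 M^2 T^-5]

The two sides have different dimensions, so the equation is NOT dimensionally consistent.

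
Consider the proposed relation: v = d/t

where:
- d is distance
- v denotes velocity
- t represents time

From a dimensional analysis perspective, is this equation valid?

Yes

d (distance) has dimensions [L].
v (velocity) has dimensions [L T^-1].
t (time) has dimensions [T].

Left side: [L T^-1]
Right side: [L T^-1]

Both sides have the same dimensions, so the equation is dimensionally consistent.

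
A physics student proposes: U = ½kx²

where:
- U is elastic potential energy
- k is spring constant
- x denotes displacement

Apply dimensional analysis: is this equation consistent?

Yes

U (elastic potential energy) has dimensions [L^2 M T^-2].
k (spring constant) has dimensions [M T^-2].
x (displacement) has dimensions [L].

Left side: [L^2 M T^-2]
Right side: [L^2 M T^-2]

Both sides have the same dimensions, so the equation is dimensionally consistent.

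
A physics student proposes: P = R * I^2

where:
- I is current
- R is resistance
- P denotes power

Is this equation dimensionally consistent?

Yes

I (current) has dimensions [I].
R (resistance) has dimensions [I^-2 L^2 M T^-3].
P (power) has dimensions [L^2 M T^-3].

Left side: [L^2 M T^-3]
Right side: [L^2 M T^-3]

Both sides have the same dimensions, so the equation is dimensionally consistent.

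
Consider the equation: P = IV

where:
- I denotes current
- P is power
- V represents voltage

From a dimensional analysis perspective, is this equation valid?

Yes

I (current) has dimensions [I].
P (power) has dimensions [L^2 M T^-3].
V (voltage) has dimensions [I^-1 L^2 M T^-3].

Left side: [L^2 M T^-3]
Right side: [L^2 M T^-3]

Both sides have the same dimensions, so the equation is dimensionally consistent.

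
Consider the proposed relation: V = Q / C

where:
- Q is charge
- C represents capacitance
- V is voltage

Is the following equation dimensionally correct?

Yes

Q (charge) has dimensions [I T].
C (capacitance) has dimensions [I^2 L^-2 M^-1 T^4].
V (voltage) has dimensions [I^-1 L^2 M T^-3].

Left side: [I^-1 L^2 M T^-3]
Right side: [I^-1 L^2 M T^-3]

Both sides have the same dimensions, so the equation is dimensionally consistent.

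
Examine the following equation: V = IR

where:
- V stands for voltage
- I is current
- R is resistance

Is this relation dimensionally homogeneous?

Yes

V (voltage) has dimensions [I^-1 L^2 M T^-3].
I (current) has dimensions [I].
R (resistance) has dimensions [I^-2 L^2 M T^-3].

Left side: [I^-1 L^2 M T^-3]
Right side: [I^-1 L^2 M T^-3]

Both sides have the same dimensions, so the equation is dimensionally consistent.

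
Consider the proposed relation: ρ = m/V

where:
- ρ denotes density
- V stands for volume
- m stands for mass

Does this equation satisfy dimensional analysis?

Yes

ρ (density) has dimensions [L^-3 M].
V (volume) has dimensions [L^3].
m (mass) has dimensions [M].

Left side: [L^-3 M]
Right side: [L^-3 M]

Both sides have the same dimensions, so the equation is dimensionally consistent.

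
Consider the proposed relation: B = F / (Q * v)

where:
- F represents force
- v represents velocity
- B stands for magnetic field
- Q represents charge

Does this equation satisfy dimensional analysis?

Yes

F (force) has dimensions [L M T^-2].
v (velocity) has dimensions [L T^-1].
B (magnetic field) has dimensions [I^-1 M T^-2].
Q (charge) has dimensions [I T].

Left side: [I^-1 M T^-2]
Right side: [I^-1 M T^-2]

Both sides have the same dimensions, so the equation is dimensionally consistent.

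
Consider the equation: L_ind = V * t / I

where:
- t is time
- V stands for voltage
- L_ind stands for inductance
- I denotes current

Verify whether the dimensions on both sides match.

Yes

t (time) has dimensions [T].
V (voltage) has dimensions [I^-1 L^2 M T^-3].
L_ind (inductance) has dimensions [I^-2 L^2 M T^-2].
I (current) has dimensions [I].

Left side: [I^-2 L^2 M T^-2]
Right side: [I^-2 L^2 M T^-2]

Both sides have the same dimensions, so the equation is dimensionally consistent.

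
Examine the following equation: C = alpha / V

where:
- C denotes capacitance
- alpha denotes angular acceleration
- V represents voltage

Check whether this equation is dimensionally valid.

No

C (capacitance) has dimensions [I^2 L^-2 M^-1 T^4].
alpha (angular acceleration) has dimensions [T^-2].
V (voltage) has dimensions [I^-1 L^2 M T^-3].

Left side: [I^2 L^-2 M^-1 T^4]
Right side: [I L^-2 M^-1 T]

The two sides have different dimensions, so the equation is NOT dimensionally consistent.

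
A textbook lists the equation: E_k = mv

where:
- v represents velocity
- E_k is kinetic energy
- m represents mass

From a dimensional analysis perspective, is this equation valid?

No

v (velocity) has dimensions [L T^-1].
E_k (kinetic energy) has dimensions [L^2 M T^-2].
m (mass) has dimensions [M].

Left side: [L^2 M T^-2]
Right side: [L M T^-1]

The two sides have different dimensions, so the equation is NOT dimensionally consistent.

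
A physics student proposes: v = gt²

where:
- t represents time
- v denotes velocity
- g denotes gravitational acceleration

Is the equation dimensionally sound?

No

t (time) has dimensions [T].
v (velocity) has dimensions [L T^-1].
g (gravitational acceleration) has dimensions [L T^-2].

Left side: [L T^-1]
Right side: [L]

The two sides have different dimensions, so the equation is NOT dimensionally consistent.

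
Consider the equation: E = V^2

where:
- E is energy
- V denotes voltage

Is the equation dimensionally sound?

No

E (energy) has dimensions [L^2 M T^-2].
V (voltage) has dimensions [I^-1 L^2 M T^-3].

Left side: [L^2 M T^-2]
Right side: [I^-2 L^4 M^2 T^-6]

The two sides have different dimensions, so the equation is NOT dimensionally consistent.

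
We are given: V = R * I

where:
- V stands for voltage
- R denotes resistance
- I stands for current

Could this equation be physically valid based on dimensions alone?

Yes

V (voltage) has dimensions [I^-1 L^2 M T^-3].
R (resistance) has dimensions [I^-2 L^2 M T^-3].
I (current) has dimensions [I].

Left side: [I^-1 L^2 M T^-3]
Right side: [I^-1 L^2 M T^-3]

Both sides have the same dimensions, so the equation is dimensionally consistent.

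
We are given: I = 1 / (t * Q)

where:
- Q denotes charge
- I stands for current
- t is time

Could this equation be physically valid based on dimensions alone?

No

Q (charge) has dimensions [I T].
I (current) has dimensions [I].
t (time) has dimensions [T].

Left side: [I]
Right side: [I^-1 T^-2]

The two sides have different dimensions, so the equation is NOT dimensionally consistent.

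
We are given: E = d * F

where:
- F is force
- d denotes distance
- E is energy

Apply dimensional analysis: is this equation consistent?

Yes

F (force) has dimensions [L M T^-2].
d (distance) has dimensions [L].
E (energy) has dimensions [L^2 M T^-2].

Left side: [L^2 M T^-2]
Right side: [L^2 M T^-2]

Both sides have the same dimensions, so the equation is dimensionally consistent.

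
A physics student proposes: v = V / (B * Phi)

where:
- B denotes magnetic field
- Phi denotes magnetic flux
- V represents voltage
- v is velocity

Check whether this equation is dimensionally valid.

No

B (magnetic field) has dimensions [I^-1 M T^-2].
Phi (magnetic flux) has dimensions [I^-1 L^2 M T^-2].
V (voltage) has dimensions [I^-1 L^2 M T^-3].
v (velocity) has dimensions [L T^-1].

Left side: [L T^-1]
Right side: [I M^-1 T]

The two sides have different dimensions, so the equation is NOT dimensionally consistent.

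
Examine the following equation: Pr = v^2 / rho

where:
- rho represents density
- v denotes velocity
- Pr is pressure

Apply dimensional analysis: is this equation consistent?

No

rho (density) has dimensions [L^-3 M].
v (velocity) has dimensions [L T^-1].
Pr (pressure) has dimensions [L^-1 M T^-2].

Left side: [L^-1 M T^-2]
Right side: [L^5 M^-1 T^-2]

The two sides have different dimensions, so the equation is NOT dimensionally consistent.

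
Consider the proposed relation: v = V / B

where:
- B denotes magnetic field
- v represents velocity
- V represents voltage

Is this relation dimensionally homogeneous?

No

B (magnetic field) has dimensions [I^-1 M T^-2].
v (velocity) has dimensions [L T^-1].
V (voltage) has dimensions [I^-1 L^2 M T^-3].

Left side: [L T^-1]
Right side: [L^2 T^-1]

The two sides have different dimensions, so the equation is NOT dimensionally consistent.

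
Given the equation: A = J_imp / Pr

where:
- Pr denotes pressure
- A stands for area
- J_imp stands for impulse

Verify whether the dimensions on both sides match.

No

Pr (pressure) has dimensions [L^-1 M T^-2].
A (area) has dimensions [L^2].
J_imp (impulse) has dimensions [L M T^-1].

Left side: [L^2]
Right side: [L^2 T]

The two sides have different dimensions, so the equation is NOT dimensionally consistent.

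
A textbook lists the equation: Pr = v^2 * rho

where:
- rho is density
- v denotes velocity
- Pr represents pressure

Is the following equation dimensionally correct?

Yes

rho (density) has dimensions [L^-3 M].
v (velocity) has dimensions [L T^-1].
Pr (pressure) has dimensions [L^-1 M T^-2].

Left side: [L^-1 M T^-2]
Right side: [L^-1 M T^-2]

Both sides have the same dimensions, so the equation is dimensionally consistent.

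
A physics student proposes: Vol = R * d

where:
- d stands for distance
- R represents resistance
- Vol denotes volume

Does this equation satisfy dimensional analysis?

No

d (distance) has dimensions [L].
R (resistance) has dimensions [I^-2 L^2 M T^-3].
Vol (volume) has dimensions [L^3].

Left side: [L^3]
Right side: [I^-2 L^3 M T^-3]

The two sides have different dimensions, so the equation is NOT dimensionally consistent.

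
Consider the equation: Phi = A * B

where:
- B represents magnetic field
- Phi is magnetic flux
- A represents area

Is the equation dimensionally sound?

Yes

B (magnetic field) has dimensions [I^-1 M T^-2].
Phi (magnetic flux) has dimensions [I^-1 L^2 M T^-2].
A (area) has dimensions [L^2].

Left side: [I^-1 L^2 M T^-2]
Right side: [I^-1 L^2 M T^-2]

Both sides have the same dimensions, so the equation is dimensionally consistent.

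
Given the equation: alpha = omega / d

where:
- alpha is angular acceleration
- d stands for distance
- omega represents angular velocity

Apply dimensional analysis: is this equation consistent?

No

alpha (angular acceleration) has dimensions [T^-2].
d (distance) has dimensions [L].
omega (angular velocity) has dimensions [T^-1].

Left side: [T^-2]
Right side: [L^-1 T^-1]

The two sides have different dimensions, so the equation is NOT dimensionally consistent.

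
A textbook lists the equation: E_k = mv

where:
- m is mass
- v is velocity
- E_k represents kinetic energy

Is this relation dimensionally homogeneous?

No

m (mass) has dimensions [M].
v (velocity) has dimensions [L T^-1].
E_k (kinetic energy) has dimensions [L^2 M T^-2].

Left side: [L^2 M T^-2]
Right side: [L M T^-1]

The two sides have different dimensions, so the equation is NOT dimensionally consistent.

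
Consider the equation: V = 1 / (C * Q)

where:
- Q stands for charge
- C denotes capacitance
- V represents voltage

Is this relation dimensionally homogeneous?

No

Q (charge) has dimensions [I T].
C (capacitance) has dimensions [I^2 L^-2 M^-1 T^4].
V (voltage) has dimensions [I^-1 L^2 M T^-3].

Left side: [I^-1 L^2 M T^-3]
Right side: [I^-3 L^2 M T^-5]

The two sides have different dimensions, so the equation is NOT dimensionally consistent.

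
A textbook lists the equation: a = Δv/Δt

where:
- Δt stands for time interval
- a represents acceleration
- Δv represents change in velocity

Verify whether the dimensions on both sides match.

Yes

Δt (time interval) has dimensions [T].
a (acceleration) has dimensions [L T^-2].
Δv (change in velocity) has dimensions [L T^-1].

Left side: [L T^-2]
Right side: [L T^-2]

Both sides have the same dimensions, so the equation is dimensionally consistent.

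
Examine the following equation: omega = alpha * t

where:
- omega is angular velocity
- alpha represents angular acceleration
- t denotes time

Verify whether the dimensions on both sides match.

Yes

omega (angular velocity) has dimensions [T^-1].
alpha (angular acceleration) has dimensions [T^-2].
t (time) has dimensions [T].

Left side: [T^-1]
Right side: [T^-1]

Both sides have the same dimensions, so the equation is dimensionally consistent.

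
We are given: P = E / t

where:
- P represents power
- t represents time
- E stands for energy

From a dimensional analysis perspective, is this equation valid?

Yes

P (power) has dimensions [L^2 M T^-3].
t (time) has dimensions [T].
E (energy) has dimensions [L^2 M T^-2].

Left side: [L^2 M T^-3]
Right side: [L^2 M T^-3]

Both sides have the same dimensions, so the equation is dimensionally consistent.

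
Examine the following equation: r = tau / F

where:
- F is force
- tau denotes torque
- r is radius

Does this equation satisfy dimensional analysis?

Yes

F (force) has dimensions [L M T^-2].
tau (torque) has dimensions [L^2 M T^-2].
r (radius) has dimensions [L].

Left side: [L]
Right side: [L]

Both sides have the same dimensions, so the equation is dimensionally consistent.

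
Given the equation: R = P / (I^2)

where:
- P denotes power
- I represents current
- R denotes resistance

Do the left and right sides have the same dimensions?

Yes

P (power) has dimensions [L^2 M T^-3].
I (current) has dimensions [I].
R (resistance) has dimensions [I^-2 L^2 M T^-3].

Left side: [I^-2 L^2 M T^-3]
Right side: [I^-2 L^2 M T^-3]

Both sides have the same dimensions, so the equation is dimensionally consistent.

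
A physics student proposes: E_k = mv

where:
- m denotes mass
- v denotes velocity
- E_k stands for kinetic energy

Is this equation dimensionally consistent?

No

m (mass) has dimensions [M].
v (velocity) has dimensions [L T^-1].
E_k (kinetic energy) has dimensions [L^2 M T^-2].

Left side: [L^2 M T^-2]
Right side: [L M T^-1]

The two sides have different dimensions, so the equation is NOT dimensionally consistent.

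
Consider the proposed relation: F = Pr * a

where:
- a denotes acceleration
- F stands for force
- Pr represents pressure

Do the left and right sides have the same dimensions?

No

a (acceleration) has dimensions [L T^-2].
F (force) has dimensions [L M T^-2].
Pr (pressure) has dimensions [L^-1 M T^-2].

Left side: [L M T^-2]
Right side: [M T^-4]

The two sides have different dimensions, so the equation is NOT dimensionally consistent.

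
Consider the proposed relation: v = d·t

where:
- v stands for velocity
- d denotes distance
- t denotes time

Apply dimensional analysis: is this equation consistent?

No

v (velocity) has dimensions [L T^-1].
d (distance) has dimensions [L].
t (time) has dimensions [T].

Left side: [L T^-1]
Right side: [L T]

The two sides have different dimensions, so the equation is NOT dimensionally consistent.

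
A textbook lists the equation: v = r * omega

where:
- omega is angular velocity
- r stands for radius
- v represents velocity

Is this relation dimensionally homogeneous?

Yes

omega (angular velocity) has dimensions [T^-1].
r (radius) has dimensions [L].
v (velocity) has dimensions [L T^-1].

Left side: [L T^-1]
Right side: [L T^-1]

Both sides have the same dimensions, so the equation is dimensionally consistent.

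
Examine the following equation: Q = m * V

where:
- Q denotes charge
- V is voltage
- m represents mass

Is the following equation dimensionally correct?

No

Q (charge) has dimensions [I T].
V (voltage) has dimensions [I^-1 L^2 M T^-3].
m (mass) has dimensions [M].

Left side: [I T]
Right side: [I^-1 L^2 M^2 T^-3]

The two sides have different dimensions, so the equation is NOT dimensionally consistent.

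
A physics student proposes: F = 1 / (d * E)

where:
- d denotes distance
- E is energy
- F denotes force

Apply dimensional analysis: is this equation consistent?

No

d (distance) has dimensions [L].
E (energy) has dimensions [L^2 M T^-2].
F (force) has dimensions [L M T^-2].

Left side: [L M T^-2]
Right side: [L^-3 M^-1 T^2]

The two sides have different dimensions, so the equation is NOT dimensionally consistent.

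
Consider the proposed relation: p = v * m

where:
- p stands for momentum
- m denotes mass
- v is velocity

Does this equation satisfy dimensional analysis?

Yes

p (momentum) has dimensions [L M T^-1].
m (mass) has dimensions [M].
v (velocity) has dimensions [L T^-1].

Left side: [L M T^-1]
Right side: [L M T^-1]

Both sides have the same dimensions, so the equation is dimensionally consistent.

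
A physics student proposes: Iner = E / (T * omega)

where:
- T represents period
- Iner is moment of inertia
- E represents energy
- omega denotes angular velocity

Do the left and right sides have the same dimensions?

No

T (period) has dimensions [T].
Iner (moment of inertia) has dimensions [L^2 M].
E (energy) has dimensions [L^2 M T^-2].
omega (angular velocity) has dimensions [T^-1].

Left side: [L^2 M]
Right side: [L^2 M T^-2]

The two sides have different dimensions, so the equation is NOT dimensionally consistent.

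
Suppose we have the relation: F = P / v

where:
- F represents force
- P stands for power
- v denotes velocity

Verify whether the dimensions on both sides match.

Yes

F (force) has dimensions [L M T^-2].
P (power) has dimensions [L^2 M T^-3].
v (velocity) has dimensions [L T^-1].

Left side: [L M T^-2]
Right side: [L M T^-2]

Both sides have the same dimensions, so the equation is dimensionally consistent.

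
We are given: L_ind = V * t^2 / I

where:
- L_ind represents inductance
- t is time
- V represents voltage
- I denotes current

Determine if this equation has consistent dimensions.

No

L_ind (inductance) has dimensions [I^-2 L^2 M T^-2].
t (time) has dimensions [T].
V (voltage) has dimensions [I^-1 L^2 M T^-3].
I (current) has dimensions [I].

Left side: [I^-2 L^2 M T^-2]
Right side: [I^-2 L^2 M T^-1]

The two sides have different dimensions, so the equation is NOT dimensionally consistent.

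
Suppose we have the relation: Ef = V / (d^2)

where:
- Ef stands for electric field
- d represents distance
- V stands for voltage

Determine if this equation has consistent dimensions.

No

Ef (electric field) has dimensions [I^-1 L M T^-3].
d (distance) has dimensions [L].
V (voltage) has dimensions [I^-1 L^2 M T^-3].

Left side: [I^-1 L M T^-3]
Right side: [I^-1 M T^-3]

The two sides have different dimensions, so the equation is NOT dimensionally consistent.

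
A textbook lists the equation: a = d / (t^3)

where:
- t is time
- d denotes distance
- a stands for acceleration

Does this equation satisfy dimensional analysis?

No

t (time) has dimensions [T].
d (distance) has dimensions [L].
a (acceleration) has dimensions [L T^-2].

Left side: [L T^-2]
Right side: [L T^-3]

The two sides have different dimensions, so the equation is NOT dimensionally consistent.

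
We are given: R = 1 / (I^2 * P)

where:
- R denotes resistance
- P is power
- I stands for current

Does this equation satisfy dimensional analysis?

No

R (resistance) has dimensions [I^-2 L^2 M T^-3].
P (power) has dimensions [L^2 M T^-3].
I (current) has dimensions [I].

Left side: [I^-2 L^2 M T^-3]
Right side: [I^-2 L^-2 M^-1 T^3]

The two sides have different dimensions, so the equation is NOT dimensionally consistent.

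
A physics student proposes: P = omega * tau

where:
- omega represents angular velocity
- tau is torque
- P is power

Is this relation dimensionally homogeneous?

Yes

omega (angular velocity) has dimensions [T^-1].
tau (torque) has dimensions [L^2 M T^-2].
P (power) has dimensions [L^2 M T^-3].

Left side: [L^2 M T^-3]
Right side: [L^2 M T^-3]

Both sides have the same dimensions, so the equation is dimensionally consistent.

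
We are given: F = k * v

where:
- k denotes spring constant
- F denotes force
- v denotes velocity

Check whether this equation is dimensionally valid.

No

k (spring constant) has dimensions [M T^-2].
F (force) has dimensions [L M T^-2].
v (velocity) has dimensions [L T^-1].

Left side: [L M T^-2]
Right side: [L M T^-3]

The two sides have different dimensions, so the equation is NOT dimensionally consistent.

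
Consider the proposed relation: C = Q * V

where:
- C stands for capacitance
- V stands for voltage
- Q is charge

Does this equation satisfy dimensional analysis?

No

C (capacitance) has dimensions [I^2 L^-2 M^-1 T^4].
V (voltage) has dimensions [I^-1 L^2 M T^-3].
Q (charge) has dimensions [I T].

Left side: [I^2 L^-2 M^-1 T^4]
Right side: [L^2 M T^-2]

The two sides have different dimensions, so the equation is NOT dimensionally consistent.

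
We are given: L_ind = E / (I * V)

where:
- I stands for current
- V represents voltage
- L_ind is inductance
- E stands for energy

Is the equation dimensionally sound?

No

I (current) has dimensions [I].
V (voltage) has dimensions [I^-1 L^2 M T^-3].
L_ind (inductance) has dimensions [I^-2 L^2 M T^-2].
E (energy) has dimensions [L^2 M T^-2].

Left side: [I^-2 L^2 M T^-2]
Right side: [T]

The two sides have different dimensions, so the equation is NOT dimensionally consistent.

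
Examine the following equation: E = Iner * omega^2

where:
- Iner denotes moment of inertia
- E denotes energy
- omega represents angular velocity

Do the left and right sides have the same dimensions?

Yes

Iner (moment of inertia) has dimensions [L^2 M].
E (energy) has dimensions [L^2 M T^-2].
omega (angular velocity) has dimensions [T^-1].

Left side: [L^2 M T^-2]
Right side: [L^2 M T^-2]

Both sides have the same dimensions, so the equation is dimensionally consistent.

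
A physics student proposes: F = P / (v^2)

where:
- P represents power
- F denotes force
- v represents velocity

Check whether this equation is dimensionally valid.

No

P (power) has dimensions [L^2 M T^-3].
F (force) has dimensions [L M T^-2].
v (velocity) has dimensions [L T^-1].

Left side: [L M T^-2]
Right side: [M T^-1]

The two sides have different dimensions, so the equation is NOT dimensionally consistent.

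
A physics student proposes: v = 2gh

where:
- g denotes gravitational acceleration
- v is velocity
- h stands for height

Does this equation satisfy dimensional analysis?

No

g (gravitational acceleration) has dimensions [L T^-2].
v (velocity) has dimensions [L T^-1].
h (height) has dimensions [L].

Left side: [L T^-1]
Right side: [L^2 T^-2]

The two sides have different dimensions, so the equation is NOT dimensionally consistent.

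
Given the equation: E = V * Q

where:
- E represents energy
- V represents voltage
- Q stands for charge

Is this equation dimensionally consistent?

Yes

E (energy) has dimensions [L^2 M T^-2].
V (voltage) has dimensions [I^-1 L^2 M T^-3].
Q (charge) has dimensions [I T].

Left side: [L^2 M T^-2]
Right side: [L^2 M T^-2]

Both sides have the same dimensions, so the equation is dimensionally consistent.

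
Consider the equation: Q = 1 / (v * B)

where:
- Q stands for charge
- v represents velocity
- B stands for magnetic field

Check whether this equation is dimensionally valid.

No

Q (charge) has dimensions [I T].
v (velocity) has dimensions [L T^-1].
B (magnetic field) has dimensions [I^-1 M T^-2].

Left side: [I T]
Right side: [I L^-1 M^-1 T^3]

The two sides have different dimensions, so the equation is NOT dimensionally consistent.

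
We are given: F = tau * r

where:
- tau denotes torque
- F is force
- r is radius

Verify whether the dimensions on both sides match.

No

tau (torque) has dimensions [L^2 M T^-2].
F (force) has dimensions [L M T^-2].
r (radius) has dimensions [L].

Left side: [L M T^-2]
Right side: [L^3 M T^-2]

The two sides have different dimensions, so the equation is NOT dimensionally consistent.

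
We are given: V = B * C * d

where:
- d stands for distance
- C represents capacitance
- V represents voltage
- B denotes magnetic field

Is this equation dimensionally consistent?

No

d (distance) has dimensions [L].
C (capacitance) has dimensions [I^2 L^-2 M^-1 T^4].
V (voltage) has dimensions [I^-1 L^2 M T^-3].
B (magnetic field) has dimensions [I^-1 M T^-2].

Left side: [I^-1 L^2 M T^-3]
Right side: [I L^-1 T^2]

The two sides have different dimensions, so the equation is NOT dimensionally consistent.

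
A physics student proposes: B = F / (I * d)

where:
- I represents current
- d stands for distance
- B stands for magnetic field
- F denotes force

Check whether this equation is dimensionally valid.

Yes

I (current) has dimensions [I].
d (distance) has dimensions [L].
B (magnetic field) has dimensions [I^-1 M T^-2].
F (force) has dimensions [L M T^-2].

Left side: [I^-1 M T^-2]
Right side: [I^-1 M T^-2]

Both sides have the same dimensions, so the equation is dimensionally consistent.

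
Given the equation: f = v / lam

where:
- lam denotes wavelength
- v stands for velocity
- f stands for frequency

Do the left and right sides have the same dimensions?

Yes

lam (wavelength) has dimensions [L].
v (velocity) has dimensions [L T^-1].
f (frequency) has dimensions [T^-1].

Left side: [T^-1]
Right side: [T^-1]

Both sides have the same dimensions, so the equation is dimensionally consistent.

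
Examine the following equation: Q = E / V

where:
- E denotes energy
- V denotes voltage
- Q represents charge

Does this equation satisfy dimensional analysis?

Yes

E (energy) has dimensions [L^2 M T^-2].
V (voltage) has dimensions [I^-1 L^2 M T^-3].
Q (charge) has dimensions [I T].

Left side: [I T]
Right side: [I T]

Both sides have the same dimensions, so the equation is dimensionally consistent.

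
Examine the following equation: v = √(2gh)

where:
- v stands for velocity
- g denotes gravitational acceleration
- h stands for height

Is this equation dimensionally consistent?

Yes

v (velocity) has dimensions [L T^-1].
g (gravitational acceleration) has dimensions [L T^-2].
h (height) has dimensions [L].

Left side: [L T^-1]
Right side: [L T^-1]

Both sides have the same dimensions, so the equation is dimensionally consistent.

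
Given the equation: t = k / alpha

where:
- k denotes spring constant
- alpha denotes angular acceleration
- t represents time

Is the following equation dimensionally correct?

No

k (spring constant) has dimensions [M T^-2].
alpha (angular acceleration) has dimensions [T^-2].
t (time) has dimensions [T].

Left side: [T]
Right side: [M]

The two sides have different dimensions, so the equation is NOT dimensionally consistent.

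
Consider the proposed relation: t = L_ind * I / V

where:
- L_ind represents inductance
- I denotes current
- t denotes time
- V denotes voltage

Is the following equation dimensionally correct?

Yes

L_ind (inductance) has dimensions [I^-2 L^2 M T^-2].
I (current) has dimensions [I].
t (time) has dimensions [T].
V (voltage) has dimensions [I^-1 L^2 M T^-3].

Left side: [T]
Right side: [T]

Both sides have the same dimensions, so the equation is dimensionally consistent.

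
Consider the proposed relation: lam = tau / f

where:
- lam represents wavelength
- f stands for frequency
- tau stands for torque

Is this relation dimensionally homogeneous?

No

lam (wavelength) has dimensions [L].
f (frequency) has dimensions [T^-1].
tau (torque) has dimensions [L^2 M T^-2].

Left side: [L]
Right side: [L^2 M T^-1]

The two sides have different dimensions, so the equation is NOT dimensionally consistent.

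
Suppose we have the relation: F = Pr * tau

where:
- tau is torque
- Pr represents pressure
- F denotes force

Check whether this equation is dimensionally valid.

No

tau (torque) has dimensions [L^2 M T^-2].
Pr (pressure) has dimensions [L^-1 M T^-2].
F (force) has dimensions [L M T^-2].

Left side: [L M T^-2]
Right side: [L M^2 T^-4]

The two sides have different dimensions, so the equation is NOT dimensionally consistent.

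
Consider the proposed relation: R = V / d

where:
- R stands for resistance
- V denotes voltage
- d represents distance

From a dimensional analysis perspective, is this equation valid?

No

R (resistance) has dimensions [I^-2 L^2 M T^-3].
V (voltage) has dimensions [I^-1 L^2 M T^-3].
d (distance) has dimensions [L].

Left side: [I^-2 L^2 M T^-3]
Right side: [I^-1 L M T^-3]

The two sides have different dimensions, so the equation is NOT dimensionally consistent.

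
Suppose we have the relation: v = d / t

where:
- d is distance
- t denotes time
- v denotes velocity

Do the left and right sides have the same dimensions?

Yes

d (distance) has dimensions [L].
t (time) has dimensions [T].
v (velocity) has dimensions [L T^-1].

Left side: [L T^-1]
Right side: [L T^-1]

Both sides have the same dimensions, so the equation is dimensionally consistent.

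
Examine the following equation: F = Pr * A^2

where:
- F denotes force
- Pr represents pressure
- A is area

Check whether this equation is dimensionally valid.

No

F (force) has dimensions [L M T^-2].
Pr (pressure) has dimensions [L^-1 M T^-2].
A (area) has dimensions [L^2].

Left side: [L M T^-2]
Right side: [L^3 M T^-2]

The two sides have different dimensions, so the equation is NOT dimensionally consistent.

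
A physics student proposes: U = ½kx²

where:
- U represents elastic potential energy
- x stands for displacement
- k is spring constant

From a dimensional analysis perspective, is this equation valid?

Yes

U (elastic potential energy) has dimensions [L^2 M T^-2].
x (displacement) has dimensions [L].
k (spring constant) has dimensions [M T^-2].

Left side: [L^2 M T^-2]
Right side: [L^2 M T^-2]

Both sides have the same dimensions, so the equation is dimensionally consistent.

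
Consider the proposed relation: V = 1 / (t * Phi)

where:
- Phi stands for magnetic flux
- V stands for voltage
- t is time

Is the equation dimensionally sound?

No

Phi (magnetic flux) has dimensions [I^-1 L^2 M T^-2].
V (voltage) has dimensions [I^-1 L^2 M T^-3].
t (time) has dimensions [T].

Left side: [I^-1 L^2 M T^-3]
Right side: [I L^-2 M^-1 T]

The two sides have different dimensions, so the equation is NOT dimensionally consistent.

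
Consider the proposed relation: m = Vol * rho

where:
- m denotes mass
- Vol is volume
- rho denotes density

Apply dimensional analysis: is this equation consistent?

Yes

m (mass) has dimensions [M].
Vol (volume) has dimensions [L^3].
rho (density) has dimensions [L^-3 M].

Left side: [M]
Right side: [M]

Both sides have the same dimensions, so the equation is dimensionally consistent.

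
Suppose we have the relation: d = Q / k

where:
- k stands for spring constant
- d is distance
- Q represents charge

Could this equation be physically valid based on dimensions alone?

No

k (spring constant) has dimensions [M T^-2].
d (distance) has dimensions [L].
Q (charge) has dimensions [I T].

Left side: [L]
Right side: [I M^-1 T^3]

The two sides have different dimensions, so the equation is NOT dimensionally consistent.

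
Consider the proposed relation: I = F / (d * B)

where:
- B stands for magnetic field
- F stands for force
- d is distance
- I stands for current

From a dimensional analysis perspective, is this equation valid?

Yes

B (magnetic field) has dimensions [I^-1 M T^-2].
F (force) has dimensions [L M T^-2].
d (distance) has dimensions [L].
I (current) has dimensions [I].

Left side: [I]
Right side: [I]

Both sides have the same dimensions, so the equation is dimensionally consistent.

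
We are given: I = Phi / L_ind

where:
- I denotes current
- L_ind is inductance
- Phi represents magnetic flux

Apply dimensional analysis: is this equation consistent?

Yes

I (current) has dimensions [I].
L_ind (inductance) has dimensions [I^-2 L^2 M T^-2].
Phi (magnetic flux) has dimensions [I^-1 L^2 M T^-2].

Left side: [I]
Right side: [I]

Both sides have the same dimensions, so the equation is dimensionally consistent.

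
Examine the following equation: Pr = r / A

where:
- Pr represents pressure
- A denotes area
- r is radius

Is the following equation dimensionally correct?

No

Pr (pressure) has dimensions [L^-1 M T^-2].
A (area) has dimensions [L^2].
r (radius) has dimensions [L].

Left side: [L^-1 M T^-2]
Right side: [L^-1]

The two sides have different dimensions, so the equation is NOT dimensionally consistent.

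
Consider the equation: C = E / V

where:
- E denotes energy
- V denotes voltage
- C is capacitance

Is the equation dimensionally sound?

No

E (energy) has dimensions [L^2 M T^-2].
V (voltage) has dimensions [I^-1 L^2 M T^-3].
C (capacitance) has dimensions [I^2 L^-2 M^-1 T^4].

Left side: [I^2 L^-2 M^-1 T^4]
Right side: [I T]

The two sides have different dimensions, so the equation is NOT dimensionally consistent.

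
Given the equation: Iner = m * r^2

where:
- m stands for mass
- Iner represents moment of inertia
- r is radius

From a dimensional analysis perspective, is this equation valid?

Yes

m (mass) has dimensions [M].
Iner (moment of inertia) has dimensions [L^2 M].
r (radius) has dimensions [L].

Left side: [L^2 M]
Right side: [L^2 M]

Both sides have the same dimensions, so the equation is dimensionally consistent.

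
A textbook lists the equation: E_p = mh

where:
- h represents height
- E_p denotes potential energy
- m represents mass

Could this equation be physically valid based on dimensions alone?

No

h (height) has dimensions [L].
E_p (potential energy) has dimensions [L^2 M T^-2].
m (mass) has dimensions [M].

Left side: [L^2 M T^-2]
Right side: [L M]

The two sides have different dimensions, so the equation is NOT dimensionally consistent.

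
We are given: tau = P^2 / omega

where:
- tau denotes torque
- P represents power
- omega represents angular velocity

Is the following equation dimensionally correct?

No

tau (torque) has dimensions [L^2 M T^-2].
P (power) has dimensions [L^2 M T^-3].
omega (angular velocity) has dimensions [T^-1].

Left side: [L^2 M T^-2]
Right side: [L^4 M^2 T^-5]

The two sides have different dimensions, so the equation is NOT dimensionally consistent.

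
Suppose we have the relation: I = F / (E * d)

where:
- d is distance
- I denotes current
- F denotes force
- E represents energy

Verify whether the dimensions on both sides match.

No

d (distance) has dimensions [L].
I (current) has dimensions [I].
F (force) has dimensions [L M T^-2].
E (energy) has dimensions [L^2 M T^-2].

Left side: [I]
Right side: [L^-2]

The two sides have different dimensions, so the equation is NOT dimensionally consistent.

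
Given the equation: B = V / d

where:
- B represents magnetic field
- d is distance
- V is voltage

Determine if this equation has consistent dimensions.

No

B (magnetic field) has dimensions [I^-1 M T^-2].
d (distance) has dimensions [L].
V (voltage) has dimensions [I^-1 L^2 M T^-3].

Left side: [I^-1 M T^-2]
Right side: [I^-1 L M T^-3]

The two sides have different dimensions, so the equation is NOT dimensionally consistent.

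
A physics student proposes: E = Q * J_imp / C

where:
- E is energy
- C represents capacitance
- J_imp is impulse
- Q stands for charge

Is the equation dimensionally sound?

No

E (energy) has dimensions [L^2 M T^-2].
C (capacitance) has dimensions [I^2 L^-2 M^-1 T^4].
J_imp (impulse) has dimensions [L M T^-1].
Q (charge) has dimensions [I T].

Left side: [L^2 M T^-2]
Right side: [I^-1 L^3 M^2 T^-4]

The two sides have different dimensions, so the equation is NOT dimensionally consistent.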